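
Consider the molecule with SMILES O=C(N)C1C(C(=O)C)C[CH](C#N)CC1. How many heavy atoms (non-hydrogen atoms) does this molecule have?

Every atom symbol written in the SMILES (organic subset) is one heavy atom; implicit H are not written.
Heavy atoms by element → C:10, N:2, O:2.
Total: 14.

14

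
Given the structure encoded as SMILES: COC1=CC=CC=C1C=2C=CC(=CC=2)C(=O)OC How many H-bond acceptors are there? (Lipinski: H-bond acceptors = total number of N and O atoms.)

3

N atoms: 0; O atoms: 3.
Lipinski HBA = 0 + 3 = 3.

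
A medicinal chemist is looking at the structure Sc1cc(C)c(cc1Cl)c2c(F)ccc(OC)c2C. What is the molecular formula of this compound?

Walk through each heavy atom and fill implicit hydrogens from standard valence (C 4, N 3, O 2, S 2, halogen 1); for lowercase aromatic atoms, an aromatic c carries 1 H when it has two neighbours and 0 H with three, and aromatic n carries 0 H:
  atom 1: S, bond orders sum to 1 (valence 2) → 1 H
  atom 2: aromatic c, 3 neighbours → 0 H
  atom 3: aromatic c, 2 neighbours → 1 H
  atom 4: aromatic c, 3 neighbours → 0 H
  atom 5: C, bond orders sum to 1 (valence 4) → 3 H
  atom 6: aromatic c, 3 neighbours → 0 H
  atom 7: aromatic c, 2 neighbours → 1 H
  atom 8: aromatic c, 3 neighbours → 0 H
  atom 9: Cl (halogen, monovalent) → 0 H
  atom 10: aromatic c, 3 neighbours → 0 H
  atom 11: aromatic c, 3 neighbours → 0 H
  atom 12: F (halogen, monovalent) → 0 H
  atom 13: aromatic c, 2 neighbours → 1 H
  atom 14: aromatic c, 2 neighbours → 1 H
  atom 15: aromatic c, 3 neighbours → 0 H
  atom 16: O, bond orders sum to 2 (valence 2) → 0 H
  atom 17: C, bond orders sum to 1 (valence 4) → 3 H
  atom 18: aromatic c, 3 neighbours → 0 H
  atom 19: C, bond orders sum to 1 (valence 4) → 3 H
Totals → C:15, H:14, Cl:1, F:1, O:1, S:1.
In Hill order: C15H14ClFOS.

C15H14ClFOS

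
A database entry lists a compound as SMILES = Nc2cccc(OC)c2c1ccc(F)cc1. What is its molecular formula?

Walk through each heavy atom and fill implicit hydrogens from standard valence (C 4, N 3, O 2, S 2, halogen 1); for lowercase aromatic atoms, an aromatic c carries 1 H when it has two neighbours and 0 H with three, and aromatic n carries 0 H:
  atom 1: N, bond orders sum to 1 (valence 3) → 2 H
  atom 2: aromatic c, 3 neighbours → 0 H
  atom 3: aromatic c, 2 neighbours → 1 H
  atom 4: aromatic c, 2 neighbours → 1 H
  atom 5: aromatic c, 2 neighbours → 1 H
  atom 6: aromatic c, 3 neighbours → 0 H
  atom 7: O, bond orders sum to 2 (valence 2) → 0 H
  atom 8: C, bond orders sum to 1 (valence 4) → 3 H
  atom 9: aromatic c, 3 neighbours → 0 H
  atom 10: aromatic c, 3 neighbours → 0 H
  atom 11: aromatic c, 2 neighbours → 1 H
  atom 12: aromatic c, 2 neighbours → 1 H
  atom 13: aromatic c, 3 neighbours → 0 H
  atom 14: F (halogen, monovalent) → 0 H
  atom 15: aromatic c, 2 neighbours → 1 H
  atom 16: aromatic c, 2 neighbours → 1 H
Totals → C:13, H:12, F:1, N:1, O:1.
In Hill order: C13H12FNO.

C13H12FNO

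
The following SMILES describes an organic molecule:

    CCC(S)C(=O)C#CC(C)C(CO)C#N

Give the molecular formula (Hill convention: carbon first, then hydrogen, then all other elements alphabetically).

C11H15NO2S

Walk through each heavy atom and fill implicit hydrogens from standard valence (C 4, N 3, O 2, S 2, halogen 1):
  atom 1: C, bond orders sum to 1 (valence 4) → 3 H
  atom 2: C, bond orders sum to 2 (valence 4) → 2 H
  atom 3: C, bond orders sum to 3 (valence 4) → 1 H
  atom 4: S, bond orders sum to 1 (valence 2) → 1 H
  atom 5: C, bond orders sum to 4 (valence 4) → 0 H
  atom 6: O, bond orders sum to 2 (valence 2) → 0 H
  atom 7: C, bond orders sum to 4 (valence 4) → 0 H
  atom 8: C, bond orders sum to 4 (valence 4) → 0 H
  atom 9: C, bond orders sum to 3 (valence 4) → 1 H
  atom 10: C, bond orders sum to 1 (valence 4) → 3 H
  atom 11: C, bond orders sum to 3 (valence 4) → 1 H
  atom 12: C, bond orders sum to 2 (valence 4) → 2 H
  atom 13: O, bond orders sum to 1 (valence 2) → 1 H
  atom 14: C, bond orders sum to 4 (valence 4) → 0 H
  atom 15: N, bond orders sum to 3 (valence 3) → 0 H
Totals → C:11, H:15, N:1, O:2, S:1.
In Hill order: C11H15NO2S.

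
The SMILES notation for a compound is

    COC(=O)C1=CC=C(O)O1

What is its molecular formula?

C6H6O4

Walk through each heavy atom and fill implicit hydrogens from standard valence (C 4, N 3, O 2, S 2, halogen 1):
  atom 1: C, bond orders sum to 1 (valence 4) → 3 H
  atom 2: O, bond orders sum to 2 (valence 2) → 0 H
  atom 3: C, bond orders sum to 4 (valence 4) → 0 H
  atom 4: O, bond orders sum to 2 (valence 2) → 0 H
  atom 5: C, bond orders sum to 4 (valence 4) → 0 H
  atom 6: C, bond orders sum to 3 (valence 4) → 1 H
  atom 7: C, bond orders sum to 3 (valence 4) → 1 H
  atom 8: C, bond orders sum to 4 (valence 4) → 0 H
  atom 9: O, bond orders sum to 1 (valence 2) → 1 H
  atom 10: O, bond orders sum to 2 (valence 2) → 0 H
Totals → C:6, H:6, O:4.
In Hill order: C6H6O4.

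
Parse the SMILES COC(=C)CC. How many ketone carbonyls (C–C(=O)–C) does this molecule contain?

0

Scan the SMILES for the ketone motif — none present.
Groups that are present: 1 alkene, 1 ether.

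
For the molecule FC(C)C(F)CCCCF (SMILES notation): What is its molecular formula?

Walk through each heavy atom and fill implicit hydrogens from standard valence (C 4, N 3, O 2, S 2, halogen 1):
  atom 1: F (halogen, monovalent) → 0 H
  atom 2: C, bond orders sum to 3 (valence 4) → 1 H
  atom 3: C, bond orders sum to 1 (valence 4) → 3 H
  atom 4: C, bond orders sum to 3 (valence 4) → 1 H
  atom 5: F (halogen, monovalent) → 0 H
  atom 6: C, bond orders sum to 2 (valence 4) → 2 H
  atom 7: C, bond orders sum to 2 (valence 4) → 2 H
  atom 8: C, bond orders sum to 2 (valence 4) → 2 H
  atom 9: C, bond orders sum to 2 (valence 4) → 2 H
  atom 10: F (halogen, monovalent) → 0 H
Totals → C:7, H:13, F:3.

C7H13F3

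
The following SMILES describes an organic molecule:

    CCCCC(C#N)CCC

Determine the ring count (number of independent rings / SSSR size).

In SMILES, each pair of matching ring-closure digits denotes one ring-closing bond; the number of such bonds equals the number of independent rings.
Ring-closure bonds here: 0.

0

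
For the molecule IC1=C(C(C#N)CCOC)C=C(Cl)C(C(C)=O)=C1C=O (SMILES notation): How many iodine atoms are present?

1

Scan the SMILES for I atoms (remember two-letter symbols like Cl and Br are single atoms).
Iodine count: 1.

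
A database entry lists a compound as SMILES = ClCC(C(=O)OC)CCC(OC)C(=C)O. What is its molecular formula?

C10H17ClO4

Walk through each heavy atom and fill implicit hydrogens from standard valence (C 4, N 3, O 2, S 2, halogen 1):
  atom 1: Cl (halogen, monovalent) → 0 H
  atom 2: C, bond orders sum to 2 (valence 4) → 2 H
  atom 3: C, bond orders sum to 3 (valence 4) → 1 H
  atom 4: C, bond orders sum to 4 (valence 4) → 0 H
  atom 5: O, bond orders sum to 2 (valence 2) → 0 H
  atom 6: O, bond orders sum to 2 (valence 2) → 0 H
  atom 7: C, bond orders sum to 1 (valence 4) → 3 H
  atom 8: C, bond orders sum to 2 (valence 4) → 2 H
  atom 9: C, bond orders sum to 2 (valence 4) → 2 H
  atom 10: C, bond orders sum to 3 (valence 4) → 1 H
  atom 11: O, bond orders sum to 2 (valence 2) → 0 H
  atom 12: C, bond orders sum to 1 (valence 4) → 3 H
  atom 13: C, bond orders sum to 4 (valence 4) → 0 H
  atom 14: C, bond orders sum to 2 (valence 4) → 2 H
  atom 15: O, bond orders sum to 1 (valence 2) → 1 H
Totals → C:10, H:17, Cl:1, O:4.
In Hill order: C10H17ClO4.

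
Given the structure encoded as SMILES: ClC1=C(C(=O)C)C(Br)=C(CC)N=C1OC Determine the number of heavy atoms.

Every atom symbol written in the SMILES (organic subset) is one heavy atom; implicit H are not written.
Heavy atoms by element → Br:1, C:10, Cl:1, N:1, O:2.
Total: 15.

15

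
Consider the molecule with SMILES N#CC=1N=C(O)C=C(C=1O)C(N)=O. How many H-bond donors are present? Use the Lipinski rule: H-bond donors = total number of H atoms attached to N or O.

Donors: find every N or O and count the H atoms it carries.
  atom 1 (N): bond orders sum to 3 → 0 H
  atom 4 (N): bond orders sum to 3 → 0 H
  atom 6 (O): bond orders sum to 1 → 1 H
  atom 10 (O): bond orders sum to 1 → 1 H
  atom 12 (N): bond orders sum to 1 → 2 H
  atom 13 (O): bond orders sum to 2 → 0 H
Lipinski HBD = 4.

4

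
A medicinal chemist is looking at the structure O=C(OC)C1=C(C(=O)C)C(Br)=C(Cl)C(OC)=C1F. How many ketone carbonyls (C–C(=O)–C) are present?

1

The ketone motif appears at heavy-atom position 7 in the SMILES.
Other groups present: 1 ester, 1 ether.
Ketone count: 1.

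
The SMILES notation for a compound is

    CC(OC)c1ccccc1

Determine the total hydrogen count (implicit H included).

12

Walk through each heavy atom and fill implicit hydrogens from standard valence (C 4, N 3, O 2, S 2, halogen 1); for lowercase aromatic atoms, an aromatic c carries 1 H when it has two neighbours and 0 H with three, and aromatic n carries 0 H:
  atom 1: C, bond orders sum to 1 (valence 4) → 3 H
  atom 2: C, bond orders sum to 3 (valence 4) → 1 H
  atom 3: O, bond orders sum to 2 (valence 2) → 0 H
  atom 4: C, bond orders sum to 1 (valence 4) → 3 H
  atom 5: aromatic c, 3 neighbours → 0 H
  atom 6: aromatic c, 2 neighbours → 1 H
  atom 7: aromatic c, 2 neighbours → 1 H
  atom 8: aromatic c, 2 neighbours → 1 H
  atom 9: aromatic c, 2 neighbours → 1 H
  atom 10: aromatic c, 2 neighbours → 1 H
Total hydrogens: 12.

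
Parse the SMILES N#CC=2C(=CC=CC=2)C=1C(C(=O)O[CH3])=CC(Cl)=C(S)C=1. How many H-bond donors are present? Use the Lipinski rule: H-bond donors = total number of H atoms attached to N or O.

Donors: find every N or O and count the H atoms it carries.
  atom 1 (N): bond orders sum to 3 → 0 H
  atom 12 (O): bond orders sum to 2 → 0 H
  atom 13 (O): bond orders sum to 2 → 0 H
Lipinski HBD = 0.

0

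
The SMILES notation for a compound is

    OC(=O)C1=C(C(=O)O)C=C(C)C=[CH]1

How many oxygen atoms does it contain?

4

Scan the SMILES for O atoms (remember two-letter symbols like Cl and Br are single atoms).
Oxygen count: 4.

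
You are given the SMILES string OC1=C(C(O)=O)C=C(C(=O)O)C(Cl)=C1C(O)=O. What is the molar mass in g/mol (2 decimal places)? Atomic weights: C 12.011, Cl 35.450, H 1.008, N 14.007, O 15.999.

First, the molecular formula is C9H5ClO7 (counting implicit H from valence).
  C: 9 × 12.011 = 108.099
  Cl: 1 × 35.450 = 35.450
  H: 5 × 1.008 = 5.040
  O: 7 × 15.999 = 111.993
Sum: 9×12.011 + 1×35.450 + 5×1.008 + 7×15.999 = 260.582 → 260.58 g/mol.

260.58 g/mol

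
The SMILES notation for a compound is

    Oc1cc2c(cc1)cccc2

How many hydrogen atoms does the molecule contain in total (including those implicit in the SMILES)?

8

Walk through each heavy atom and fill implicit hydrogens from standard valence (C 4, N 3, O 2, S 2, halogen 1); for lowercase aromatic atoms, an aromatic c carries 1 H when it has two neighbours and 0 H with three, and aromatic n carries 0 H:
  atom 1: O, bond orders sum to 1 (valence 2) → 1 H
  atom 2: aromatic c, 3 neighbours → 0 H
  atom 3: aromatic c, 2 neighbours → 1 H
  atom 4: aromatic c, 3 neighbours → 0 H
  atom 5: aromatic c, 3 neighbours → 0 H
  atom 6: aromatic c, 2 neighbours → 1 H
  atom 7: aromatic c, 2 neighbours → 1 H
  atom 8: aromatic c, 2 neighbours → 1 H
  atom 9: aromatic c, 2 neighbours → 1 H
  atom 10: aromatic c, 2 neighbours → 1 H
  atom 11: aromatic c, 2 neighbours → 1 H
Total hydrogens: 8.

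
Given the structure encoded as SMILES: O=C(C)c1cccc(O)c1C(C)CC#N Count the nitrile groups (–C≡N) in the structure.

1

The nitrile motif appears at heavy-atom position 14 in the SMILES.
Other groups present: 1 hydroxyl, 1 ketone.
Nitrile count: 1.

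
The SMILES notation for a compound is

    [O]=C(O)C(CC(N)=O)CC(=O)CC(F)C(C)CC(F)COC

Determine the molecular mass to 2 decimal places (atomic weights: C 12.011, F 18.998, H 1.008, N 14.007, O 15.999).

323.34 g/mol

First, the molecular formula is C14H23F2NO5 (counting implicit H from valence).
  C: 14 × 12.011 = 168.154
  F: 2 × 18.998 = 37.996
  H: 23 × 1.008 = 23.184
  N: 1 × 14.007 = 14.007
  O: 5 × 15.999 = 79.995
Sum: 14×12.011 + 2×18.998 + 23×1.008 + 1×14.007 + 5×15.999 = 323.336 → 323.34 g/mol.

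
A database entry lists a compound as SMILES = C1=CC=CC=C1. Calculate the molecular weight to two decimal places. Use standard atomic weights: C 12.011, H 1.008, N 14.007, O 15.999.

First, the molecular formula is C6H6 (counting implicit H from valence).
  C: 6 × 12.011 = 72.066
  H: 6 × 1.008 = 6.048
Sum: 6×12.011 + 6×1.008 = 78.114 → 78.11 g/mol.

78.11 g/mol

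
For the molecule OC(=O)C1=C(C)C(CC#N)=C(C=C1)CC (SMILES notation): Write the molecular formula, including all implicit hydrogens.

Walk through each heavy atom and fill implicit hydrogens from standard valence (C 4, N 3, O 2, S 2, halogen 1):
  atom 1: O, bond orders sum to 1 (valence 2) → 1 H
  atom 2: C, bond orders sum to 4 (valence 4) → 0 H
  atom 3: O, bond orders sum to 2 (valence 2) → 0 H
  atom 4: C, bond orders sum to 4 (valence 4) → 0 H
  atom 5: C, bond orders sum to 4 (valence 4) → 0 H
  atom 6: C, bond orders sum to 1 (valence 4) → 3 H
  atom 7: C, bond orders sum to 4 (valence 4) → 0 H
  atom 8: C, bond orders sum to 2 (valence 4) → 2 H
  atom 9: C, bond orders sum to 4 (valence 4) → 0 H
  atom 10: N, bond orders sum to 3 (valence 3) → 0 H
  atom 11: C, bond orders sum to 4 (valence 4) → 0 H
  atom 12: C, bond orders sum to 3 (valence 4) → 1 H
  atom 13: C, bond orders sum to 3 (valence 4) → 1 H
  atom 14: C, bond orders sum to 2 (valence 4) → 2 H
  atom 15: C, bond orders sum to 1 (valence 4) → 3 H
Totals → C:12, H:13, N:1, O:2.

C12H13NO2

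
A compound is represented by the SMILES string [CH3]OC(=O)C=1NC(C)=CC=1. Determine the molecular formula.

C7H9NO2

Walk through each heavy atom and fill implicit hydrogens from standard valence (C 4, N 3, O 2, S 2, halogen 1):
  atom 1: C with explicit H count 3
  atom 2: O, bond orders sum to 2 (valence 2) → 0 H
  atom 3: C, bond orders sum to 4 (valence 4) → 0 H
  atom 4: O, bond orders sum to 2 (valence 2) → 0 H
  atom 5: C, bond orders sum to 4 (valence 4) → 0 H
  atom 6: N, bond orders sum to 2 (valence 3) → 1 H
  atom 7: C, bond orders sum to 4 (valence 4) → 0 H
  atom 8: C, bond orders sum to 1 (valence 4) → 3 H
  atom 9: C, bond orders sum to 3 (valence 4) → 1 H
  atom 10: C, bond orders sum to 3 (valence 4) → 1 H
Totals → C:7, H:9, N:1, O:2.
In Hill order: C7H9NO2.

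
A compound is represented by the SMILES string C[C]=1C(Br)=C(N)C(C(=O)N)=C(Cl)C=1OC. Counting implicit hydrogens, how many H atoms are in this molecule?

10

Walk through each heavy atom and fill implicit hydrogens from standard valence (C 4, N 3, O 2, S 2, halogen 1):
  atom 1: C, bond orders sum to 1 (valence 4) → 3 H
  atom 2: C with explicit H count 0
  atom 3: C, bond orders sum to 4 (valence 4) → 0 H
  atom 4: Br (halogen, monovalent) → 0 H
  atom 5: C, bond orders sum to 4 (valence 4) → 0 H
  atom 6: N, bond orders sum to 1 (valence 3) → 2 H
  atom 7: C, bond orders sum to 4 (valence 4) → 0 H
  atom 8: C, bond orders sum to 4 (valence 4) → 0 H
  atom 9: O, bond orders sum to 2 (valence 2) → 0 H
  atom 10: N, bond orders sum to 1 (valence 3) → 2 H
  atom 11: C, bond orders sum to 4 (valence 4) → 0 H
  atom 12: Cl (halogen, monovalent) → 0 H
  atom 13: C, bond orders sum to 4 (valence 4) → 0 H
  atom 14: O, bond orders sum to 2 (valence 2) → 0 H
  atom 15: C, bond orders sum to 1 (valence 4) → 3 H
Total hydrogens: 10.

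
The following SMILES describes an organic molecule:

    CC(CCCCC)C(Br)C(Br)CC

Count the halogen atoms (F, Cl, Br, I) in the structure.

2

Halogen atoms appear at heavy-atom positions 9, 11 (2×Br).
Halogen count: 2.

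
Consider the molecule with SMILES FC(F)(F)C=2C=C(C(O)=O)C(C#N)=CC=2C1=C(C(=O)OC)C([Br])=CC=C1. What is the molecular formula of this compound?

Walk through each heavy atom and fill implicit hydrogens from standard valence (C 4, N 3, O 2, S 2, halogen 1):
  atom 1: F (halogen, monovalent) → 0 H
  atom 2: C, bond orders sum to 4 (valence 4) → 0 H
  atom 3: F (halogen, monovalent) → 0 H
  atom 4: F (halogen, monovalent) → 0 H
  atom 5: C, bond orders sum to 4 (valence 4) → 0 H
  atom 6: C, bond orders sum to 3 (valence 4) → 1 H
  atom 7: C, bond orders sum to 4 (valence 4) → 0 H
  atom 8: C, bond orders sum to 4 (valence 4) → 0 H
  atom 9: O, bond orders sum to 1 (valence 2) → 1 H
  atom 10: O, bond orders sum to 2 (valence 2) → 0 H
  atom 11: C, bond orders sum to 4 (valence 4) → 0 H
  atom 12: C, bond orders sum to 4 (valence 4) → 0 H
  atom 13: N, bond orders sum to 3 (valence 3) → 0 H
  atom 14: C, bond orders sum to 3 (valence 4) → 1 H
  atom 15: C, bond orders sum to 4 (valence 4) → 0 H
  atom 16: C, bond orders sum to 4 (valence 4) → 0 H
  atom 17: C, bond orders sum to 4 (valence 4) → 0 H
  atom 18: C, bond orders sum to 4 (valence 4) → 0 H
  atom 19: O, bond orders sum to 2 (valence 2) → 0 H
  atom 20: O, bond orders sum to 2 (valence 2) → 0 H
  atom 21: C, bond orders sum to 1 (valence 4) → 3 H
  atom 22: C, bond orders sum to 4 (valence 4) → 0 H
  atom 23: Br with explicit H count 0
  atom 24: C, bond orders sum to 3 (valence 4) → 1 H
  atom 25: C, bond orders sum to 3 (valence 4) → 1 H
  atom 26: C, bond orders sum to 3 (valence 4) → 1 H
Totals → C:17, H:9, Br:1, F:3, N:1, O:4.

C17H9BrF3NO4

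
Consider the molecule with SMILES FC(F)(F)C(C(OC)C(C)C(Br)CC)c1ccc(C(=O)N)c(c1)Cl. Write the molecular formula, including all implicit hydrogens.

C16H20BrClF3NO2

Walk through each heavy atom and fill implicit hydrogens from standard valence (C 4, N 3, O 2, S 2, halogen 1); for lowercase aromatic atoms, an aromatic c carries 1 H when it has two neighbours and 0 H with three, and aromatic n carries 0 H:
  atom 1: F (halogen, monovalent) → 0 H
  atom 2: C, bond orders sum to 4 (valence 4) → 0 H
  atom 3: F (halogen, monovalent) → 0 H
  atom 4: F (halogen, monovalent) → 0 H
  atom 5: C, bond orders sum to 3 (valence 4) → 1 H
  atom 6: C, bond orders sum to 3 (valence 4) → 1 H
  atom 7: O, bond orders sum to 2 (valence 2) → 0 H
  atom 8: C, bond orders sum to 1 (valence 4) → 3 H
  atom 9: C, bond orders sum to 3 (valence 4) → 1 H
  atom 10: C, bond orders sum to 1 (valence 4) → 3 H
  atom 11: C, bond orders sum to 3 (valence 4) → 1 H
  atom 12: Br (halogen, monovalent) → 0 H
  atom 13: C, bond orders sum to 2 (valence 4) → 2 H
  atom 14: C, bond orders sum to 1 (valence 4) → 3 H
  atom 15: aromatic c, 3 neighbours → 0 H
  atom 16: aromatic c, 2 neighbours → 1 H
  atom 17: aromatic c, 2 neighbours → 1 H
  atom 18: aromatic c, 3 neighbours → 0 H
  atom 19: C, bond orders sum to 4 (valence 4) → 0 H
  atom 20: O, bond orders sum to 2 (valence 2) → 0 H
  atom 21: N, bond orders sum to 1 (valence 3) → 2 H
  atom 22: aromatic c, 3 neighbours → 0 H
  atom 23: aromatic c, 2 neighbours → 1 H
  atom 24: Cl (halogen, monovalent) → 0 H
Totals → C:16, H:20, Br:1, Cl:1, F:3, N:1, O:2.
In Hill order: C16H20BrClF3NO2.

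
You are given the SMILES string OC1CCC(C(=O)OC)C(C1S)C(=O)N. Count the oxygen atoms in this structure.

4

Scan the SMILES for O atoms (remember two-letter symbols like Cl and Br are single atoms).
Oxygen count: 4.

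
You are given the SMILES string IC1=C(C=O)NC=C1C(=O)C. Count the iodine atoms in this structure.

Scan the SMILES for I atoms (remember two-letter symbols like Cl and Br are single atoms).
Iodine count: 1.

1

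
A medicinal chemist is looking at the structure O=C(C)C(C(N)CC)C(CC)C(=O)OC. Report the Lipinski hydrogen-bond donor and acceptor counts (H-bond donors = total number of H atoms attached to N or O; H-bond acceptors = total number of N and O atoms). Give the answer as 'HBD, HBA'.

Donors: find every N or O and count the H atoms it carries.
  atom 1 (O): bond orders sum to 2 → 0 H
  atom 6 (N): bond orders sum to 1 → 2 H
  atom 13 (O): bond orders sum to 2 → 0 H
  atom 14 (O): bond orders sum to 2 → 0 H
Lipinski HBD = 2.
Acceptors: N atoms = 1, O atoms = 3 → HBA = 4.

2, 4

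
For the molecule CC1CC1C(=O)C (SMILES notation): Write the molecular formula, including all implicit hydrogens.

Walk through each heavy atom and fill implicit hydrogens from standard valence (C 4, N 3, O 2, S 2, halogen 1):
  atom 1: C, bond orders sum to 1 (valence 4) → 3 H
  atom 2: C, bond orders sum to 3 (valence 4) → 1 H
  atom 3: C, bond orders sum to 2 (valence 4) → 2 H
  atom 4: C, bond orders sum to 3 (valence 4) → 1 H
  atom 5: C, bond orders sum to 4 (valence 4) → 0 H
  atom 6: O, bond orders sum to 2 (valence 2) → 0 H
  atom 7: C, bond orders sum to 1 (valence 4) → 3 H
Totals → C:6, H:10, O:1.

C6H10O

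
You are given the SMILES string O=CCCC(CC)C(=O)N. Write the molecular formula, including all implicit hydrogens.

Walk through each heavy atom and fill implicit hydrogens from standard valence (C 4, N 3, O 2, S 2, halogen 1):
  atom 1: O, bond orders sum to 2 (valence 2) → 0 H
  atom 2: C, bond orders sum to 3 (valence 4) → 1 H
  atom 3: C, bond orders sum to 2 (valence 4) → 2 H
  atom 4: C, bond orders sum to 2 (valence 4) → 2 H
  atom 5: C, bond orders sum to 3 (valence 4) → 1 H
  atom 6: C, bond orders sum to 2 (valence 4) → 2 H
  atom 7: C, bond orders sum to 1 (valence 4) → 3 H
  atom 8: C, bond orders sum to 4 (valence 4) → 0 H
  atom 9: O, bond orders sum to 2 (valence 2) → 0 H
  atom 10: N, bond orders sum to 1 (valence 3) → 2 H
Totals → C:7, H:13, N:1, O:2.
In Hill order: C7H13NO2.

C7H13NO2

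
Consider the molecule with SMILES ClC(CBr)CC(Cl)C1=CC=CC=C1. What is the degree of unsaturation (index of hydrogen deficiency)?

Degree of unsaturation = (number of rings) + (number of π bonds).
Ring closures in the SMILES: 1.
π bonds: 3 double bonds (each 1 DoU) → 3 DoU from unsaturation.
Total DoU = 1 + 3 = 4.

4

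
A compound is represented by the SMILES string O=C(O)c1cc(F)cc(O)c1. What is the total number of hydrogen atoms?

5

Walk through each heavy atom and fill implicit hydrogens from standard valence (C 4, N 3, O 2, S 2, halogen 1); for lowercase aromatic atoms, an aromatic c carries 1 H when it has two neighbours and 0 H with three, and aromatic n carries 0 H:
  atom 1: O, bond orders sum to 2 (valence 2) → 0 H
  atom 2: C, bond orders sum to 4 (valence 4) → 0 H
  atom 3: O, bond orders sum to 1 (valence 2) → 1 H
  atom 4: aromatic c, 3 neighbours → 0 H
  atom 5: aromatic c, 2 neighbours → 1 H
  atom 6: aromatic c, 3 neighbours → 0 H
  atom 7: F (halogen, monovalent) → 0 H
  atom 8: aromatic c, 2 neighbours → 1 H
  atom 9: aromatic c, 3 neighbours → 0 H
  atom 10: O, bond orders sum to 1 (valence 2) → 1 H
  atom 11: aromatic c, 2 neighbours → 1 H
Total hydrogens: 5.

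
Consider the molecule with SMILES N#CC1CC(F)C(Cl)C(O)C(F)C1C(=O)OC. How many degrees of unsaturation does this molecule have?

Degree of unsaturation = (number of rings) + (number of π bonds).
Ring closures in the SMILES: 1.
π bonds: 1 double bond (each 1 DoU), 1 triple bond (each 2 DoU) → 3 DoU from unsaturation.
Total DoU = 1 + 3 = 4.

4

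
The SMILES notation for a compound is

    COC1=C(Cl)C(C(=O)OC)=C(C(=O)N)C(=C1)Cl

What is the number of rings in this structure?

1

In SMILES, each pair of matching ring-closure digits denotes one ring-closing bond; the number of such bonds equals the number of independent rings.
Ring-closure bonds here: 1.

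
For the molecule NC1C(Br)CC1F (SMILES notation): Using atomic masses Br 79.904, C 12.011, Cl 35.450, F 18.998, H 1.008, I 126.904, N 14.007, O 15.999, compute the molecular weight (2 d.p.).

First, the molecular formula is C4H7BrFN (counting implicit H from valence).
  Br: 1 × 79.904 = 79.904
  C: 4 × 12.011 = 48.044
  F: 1 × 18.998 = 18.998
  H: 7 × 1.008 = 7.056
  N: 1 × 14.007 = 14.007
Sum: 1×79.904 + 4×12.011 + 1×18.998 + 7×1.008 + 1×14.007 = 168.009 → 168.01 g/mol.

168.01 g/mol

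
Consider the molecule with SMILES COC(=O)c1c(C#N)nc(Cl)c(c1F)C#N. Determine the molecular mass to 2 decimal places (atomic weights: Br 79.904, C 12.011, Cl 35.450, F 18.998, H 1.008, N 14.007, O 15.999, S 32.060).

First, the molecular formula is C9H3ClFN3O2 (counting implicit H from valence).
  C: 9 × 12.011 = 108.099
  Cl: 1 × 35.450 = 35.450
  F: 1 × 18.998 = 18.998
  H: 3 × 1.008 = 3.024
  N: 3 × 14.007 = 42.021
  O: 2 × 15.999 = 31.998
Sum: 9×12.011 + 1×35.450 + 1×18.998 + 3×1.008 + 3×14.007 + 2×15.999 = 239.590 → 239.59 g/mol.

239.59 g/mol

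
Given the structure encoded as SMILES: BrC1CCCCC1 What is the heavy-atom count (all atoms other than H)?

Every atom symbol written in the SMILES (organic subset) is one heavy atom; implicit H are not written.
Heavy atoms by element → Br:1, C:6.
Total: 7.

7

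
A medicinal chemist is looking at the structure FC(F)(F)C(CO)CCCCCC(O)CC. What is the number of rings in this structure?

In SMILES, each pair of matching ring-closure digits denotes one ring-closing bond; the number of such bonds equals the number of independent rings.
Ring-closure bonds here: 0.

0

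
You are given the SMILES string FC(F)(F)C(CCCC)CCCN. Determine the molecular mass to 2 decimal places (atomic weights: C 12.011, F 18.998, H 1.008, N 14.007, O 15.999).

First, the molecular formula is C9H18F3N (counting implicit H from valence).
  C: 9 × 12.011 = 108.099
  F: 3 × 18.998 = 56.994
  H: 18 × 1.008 = 18.144
  N: 1 × 14.007 = 14.007
Sum: 9×12.011 + 3×18.998 + 18×1.008 + 1×14.007 = 197.244 → 197.24 g/mol.

197.24 g/mol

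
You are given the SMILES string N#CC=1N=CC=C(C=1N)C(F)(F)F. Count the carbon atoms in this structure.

7

Count every carbon token in the SMILES (each C, including those in ring-closure positions and inside branches).
Carbon count: 7.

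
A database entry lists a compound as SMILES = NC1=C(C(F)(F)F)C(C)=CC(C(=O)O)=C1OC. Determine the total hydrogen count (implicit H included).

10

Walk through each heavy atom and fill implicit hydrogens from standard valence (C 4, N 3, O 2, S 2, halogen 1):
  atom 1: N, bond orders sum to 1 (valence 3) → 2 H
  atom 2: C, bond orders sum to 4 (valence 4) → 0 H
  atom 3: C, bond orders sum to 4 (valence 4) → 0 H
  atom 4: C, bond orders sum to 4 (valence 4) → 0 H
  atom 5: F (halogen, monovalent) → 0 H
  atom 6: F (halogen, monovalent) → 0 H
  atom 7: F (halogen, monovalent) → 0 H
  atom 8: C, bond orders sum to 4 (valence 4) → 0 H
  atom 9: C, bond orders sum to 1 (valence 4) → 3 H
  atom 10: C, bond orders sum to 3 (valence 4) → 1 H
  atom 11: C, bond orders sum to 4 (valence 4) → 0 H
  atom 12: C, bond orders sum to 4 (valence 4) → 0 H
  atom 13: O, bond orders sum to 2 (valence 2) → 0 H
  atom 14: O, bond orders sum to 1 (valence 2) → 1 H
  atom 15: C, bond orders sum to 4 (valence 4) → 0 H
  atom 16: O, bond orders sum to 2 (valence 2) → 0 H
  atom 17: C, bond orders sum to 1 (valence 4) → 3 H
Total hydrogens: 10.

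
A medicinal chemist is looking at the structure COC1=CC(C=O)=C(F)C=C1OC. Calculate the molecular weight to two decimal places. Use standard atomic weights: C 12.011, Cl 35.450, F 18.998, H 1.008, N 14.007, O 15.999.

184.17 g/mol

First, the molecular formula is C9H9FO3 (counting implicit H from valence).
  C: 9 × 12.011 = 108.099
  F: 1 × 18.998 = 18.998
  H: 9 × 1.008 = 9.072
  O: 3 × 15.999 = 47.997
Sum: 9×12.011 + 1×18.998 + 9×1.008 + 3×15.999 = 184.166 → 184.17 g/mol.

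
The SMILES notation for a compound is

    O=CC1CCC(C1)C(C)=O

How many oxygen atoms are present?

Scan the SMILES for O atoms (remember two-letter symbols like Cl and Br are single atoms).
Oxygen count: 2.

2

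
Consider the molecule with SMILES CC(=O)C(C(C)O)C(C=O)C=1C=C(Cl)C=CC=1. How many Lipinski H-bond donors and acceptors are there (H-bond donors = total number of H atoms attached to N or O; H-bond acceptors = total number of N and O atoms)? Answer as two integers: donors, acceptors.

Donors: find every N or O and count the H atoms it carries.
  atom 3 (O): bond orders sum to 2 → 0 H
  atom 7 (O): bond orders sum to 1 → 1 H
  atom 10 (O): bond orders sum to 2 → 0 H
Lipinski HBD = 1.
Acceptors: N atoms = 0, O atoms = 3 → HBA = 3.

1, 3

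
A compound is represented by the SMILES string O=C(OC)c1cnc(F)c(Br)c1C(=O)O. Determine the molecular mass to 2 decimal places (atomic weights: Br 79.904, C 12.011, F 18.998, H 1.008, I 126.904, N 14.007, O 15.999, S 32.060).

First, the molecular formula is C8H5BrFNO4 (counting implicit H from valence).
  Br: 1 × 79.904 = 79.904
  C: 8 × 12.011 = 96.088
  F: 1 × 18.998 = 18.998
  H: 5 × 1.008 = 5.040
  N: 1 × 14.007 = 14.007
  O: 4 × 15.999 = 63.996
Sum: 1×79.904 + 8×12.011 + 1×18.998 + 5×1.008 + 1×14.007 + 4×15.999 = 278.033 → 278.03 g/mol.

278.03 g/mol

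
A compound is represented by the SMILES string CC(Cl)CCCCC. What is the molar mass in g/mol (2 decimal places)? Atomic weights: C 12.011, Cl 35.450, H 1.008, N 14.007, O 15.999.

First, the molecular formula is C7H15Cl (counting implicit H from valence).
  C: 7 × 12.011 = 84.077
  Cl: 1 × 35.450 = 35.450
  H: 15 × 1.008 = 15.120
Sum: 7×12.011 + 1×35.450 + 15×1.008 = 134.647 → 134.65 g/mol.

134.65 g/mol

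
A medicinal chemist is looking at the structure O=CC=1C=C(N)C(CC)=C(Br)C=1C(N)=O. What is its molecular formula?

C10H11BrN2O2

Walk through each heavy atom and fill implicit hydrogens from standard valence (C 4, N 3, O 2, S 2, halogen 1):
  atom 1: O, bond orders sum to 2 (valence 2) → 0 H
  atom 2: C, bond orders sum to 3 (valence 4) → 1 H
  atom 3: C, bond orders sum to 4 (valence 4) → 0 H
  atom 4: C, bond orders sum to 3 (valence 4) → 1 H
  atom 5: C, bond orders sum to 4 (valence 4) → 0 H
  atom 6: N, bond orders sum to 1 (valence 3) → 2 H
  atom 7: C, bond orders sum to 4 (valence 4) → 0 H
  atom 8: C, bond orders sum to 2 (valence 4) → 2 H
  atom 9: C, bond orders sum to 1 (valence 4) → 3 H
  atom 10: C, bond orders sum to 4 (valence 4) → 0 H
  atom 11: Br (halogen, monovalent) → 0 H
  atom 12: C, bond orders sum to 4 (valence 4) → 0 H
  atom 13: C, bond orders sum to 4 (valence 4) → 0 H
  atom 14: N, bond orders sum to 1 (valence 3) → 2 H
  atom 15: O, bond orders sum to 2 (valence 2) → 0 H
Totals → C:10, H:11, Br:1, N:2, O:2.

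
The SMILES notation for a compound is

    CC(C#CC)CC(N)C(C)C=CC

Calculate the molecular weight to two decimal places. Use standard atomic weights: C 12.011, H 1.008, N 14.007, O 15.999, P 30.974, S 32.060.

179.31 g/mol

First, the molecular formula is C12H21N (counting implicit H from valence).
  C: 12 × 12.011 = 144.132
  H: 21 × 1.008 = 21.168
  N: 1 × 14.007 = 14.007
Sum: 12×12.011 + 21×1.008 + 1×14.007 = 179.307 → 179.31 g/mol.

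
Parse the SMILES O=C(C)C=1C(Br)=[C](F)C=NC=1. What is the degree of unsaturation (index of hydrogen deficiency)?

Molecular formula: C7H5BrFNO.
DoU = (2C + 2 + N − H − X) / 2, where X is the halogen count and O/S are ignored.
    = (2·7 + 2 + 1 − 5 − 2) / 2 = 10 / 2 = 5.

5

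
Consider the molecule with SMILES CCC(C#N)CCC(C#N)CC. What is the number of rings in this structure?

In SMILES, each pair of matching ring-closure digits denotes one ring-closing bond; the number of such bonds equals the number of independent rings.
Ring-closure bonds here: 0.

0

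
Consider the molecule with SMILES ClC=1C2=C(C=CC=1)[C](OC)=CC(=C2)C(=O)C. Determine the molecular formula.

Walk through each heavy atom and fill implicit hydrogens from standard valence (C 4, N 3, O 2, S 2, halogen 1):
  atom 1: Cl (halogen, monovalent) → 0 H
  atom 2: C, bond orders sum to 4 (valence 4) → 0 H
  atom 3: C, bond orders sum to 4 (valence 4) → 0 H
  atom 4: C, bond orders sum to 4 (valence 4) → 0 H
  atom 5: C, bond orders sum to 3 (valence 4) → 1 H
  atom 6: C, bond orders sum to 3 (valence 4) → 1 H
  atom 7: C, bond orders sum to 3 (valence 4) → 1 H
  atom 8: C with explicit H count 0
  atom 9: O, bond orders sum to 2 (valence 2) → 0 H
  atom 10: C, bond orders sum to 1 (valence 4) → 3 H
  atom 11: C, bond orders sum to 3 (valence 4) → 1 H
  atom 12: C, bond orders sum to 4 (valence 4) → 0 H
  atom 13: C, bond orders sum to 3 (valence 4) → 1 H
  atom 14: C, bond orders sum to 4 (valence 4) → 0 H
  atom 15: O, bond orders sum to 2 (valence 2) → 0 H
  atom 16: C, bond orders sum to 1 (valence 4) → 3 H
Totals → C:13, H:11, Cl:1, O:2.
In Hill order: C13H11ClO2.

C13H11ClO2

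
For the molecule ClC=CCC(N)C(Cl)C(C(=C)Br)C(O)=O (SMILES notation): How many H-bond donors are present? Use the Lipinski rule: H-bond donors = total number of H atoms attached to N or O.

3

Donors: find every N or O and count the H atoms it carries.
  atom 6 (N): bond orders sum to 1 → 2 H
  atom 14 (O): bond orders sum to 1 → 1 H
  atom 15 (O): bond orders sum to 2 → 0 H
Lipinski HBD = 3.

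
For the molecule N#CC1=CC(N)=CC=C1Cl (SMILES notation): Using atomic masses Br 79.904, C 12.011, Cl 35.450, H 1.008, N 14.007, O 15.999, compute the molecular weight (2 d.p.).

152.58 g/mol

First, the molecular formula is C7H5ClN2 (counting implicit H from valence).
  C: 7 × 12.011 = 84.077
  Cl: 1 × 35.450 = 35.450
  H: 5 × 1.008 = 5.040
  N: 2 × 14.007 = 28.014
Sum: 7×12.011 + 1×35.450 + 5×1.008 + 2×14.007 = 152.581 → 152.58 g/mol.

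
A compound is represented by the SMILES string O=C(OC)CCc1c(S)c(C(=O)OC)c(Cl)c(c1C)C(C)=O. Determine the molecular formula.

Walk through each heavy atom and fill implicit hydrogens from standard valence (C 4, N 3, O 2, S 2, halogen 1); for lowercase aromatic atoms, an aromatic c carries 1 H when it has two neighbours and 0 H with three, and aromatic n carries 0 H:
  atom 1: O, bond orders sum to 2 (valence 2) → 0 H
  atom 2: C, bond orders sum to 4 (valence 4) → 0 H
  atom 3: O, bond orders sum to 2 (valence 2) → 0 H
  atom 4: C, bond orders sum to 1 (valence 4) → 3 H
  atom 5: C, bond orders sum to 2 (valence 4) → 2 H
  atom 6: C, bond orders sum to 2 (valence 4) → 2 H
  atom 7: aromatic c, 3 neighbours → 0 H
  atom 8: aromatic c, 3 neighbours → 0 H
  atom 9: S, bond orders sum to 1 (valence 2) → 1 H
  atom 10: aromatic c, 3 neighbours → 0 H
  atom 11: C, bond orders sum to 4 (valence 4) → 0 H
  atom 12: O, bond orders sum to 2 (valence 2) → 0 H
  atom 13: O, bond orders sum to 2 (valence 2) → 0 H
  atom 14: C, bond orders sum to 1 (valence 4) → 3 H
  atom 15: aromatic c, 3 neighbours → 0 H
  atom 16: Cl (halogen, monovalent) → 0 H
  atom 17: aromatic c, 3 neighbours → 0 H
  atom 18: aromatic c, 3 neighbours → 0 H
  atom 19: C, bond orders sum to 1 (valence 4) → 3 H
  atom 20: C, bond orders sum to 4 (valence 4) → 0 H
  atom 21: C, bond orders sum to 1 (valence 4) → 3 H
  atom 22: O, bond orders sum to 2 (valence 2) → 0 H
Totals → C:15, H:17, Cl:1, O:5, S:1.
In Hill order: C15H17ClO5S.

C15H17ClO5S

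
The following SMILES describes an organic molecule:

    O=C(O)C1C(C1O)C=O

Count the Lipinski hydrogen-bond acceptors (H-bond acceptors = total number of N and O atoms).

4

N atoms: 0; O atoms: 4.
Lipinski HBA = 0 + 4 = 4.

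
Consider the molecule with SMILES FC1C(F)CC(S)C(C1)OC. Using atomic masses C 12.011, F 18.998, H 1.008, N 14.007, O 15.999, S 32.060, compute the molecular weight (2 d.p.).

182.23 g/mol

First, the molecular formula is C7H12F2OS (counting implicit H from valence).
  C: 7 × 12.011 = 84.077
  F: 2 × 18.998 = 37.996
  H: 12 × 1.008 = 12.096
  O: 1 × 15.999 = 15.999
  S: 1 × 32.060 = 32.060
Sum: 7×12.011 + 2×18.998 + 12×1.008 + 1×15.999 + 1×32.060 = 182.228 → 182.23 g/mol.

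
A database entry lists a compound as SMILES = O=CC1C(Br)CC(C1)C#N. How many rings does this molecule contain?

1

In SMILES, each pair of matching ring-closure digits denotes one ring-closing bond; the number of such bonds equals the number of independent rings.
Ring-closure bonds here: 1.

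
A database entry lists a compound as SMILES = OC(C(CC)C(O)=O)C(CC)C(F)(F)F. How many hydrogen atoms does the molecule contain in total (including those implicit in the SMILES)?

15

Walk through each heavy atom and fill implicit hydrogens from standard valence (C 4, N 3, O 2, S 2, halogen 1):
  atom 1: O, bond orders sum to 1 (valence 2) → 1 H
  atom 2: C, bond orders sum to 3 (valence 4) → 1 H
  atom 3: C, bond orders sum to 3 (valence 4) → 1 H
  atom 4: C, bond orders sum to 2 (valence 4) → 2 H
  atom 5: C, bond orders sum to 1 (valence 4) → 3 H
  atom 6: C, bond orders sum to 4 (valence 4) → 0 H
  atom 7: O, bond orders sum to 1 (valence 2) → 1 H
  atom 8: O, bond orders sum to 2 (valence 2) → 0 H
  atom 9: C, bond orders sum to 3 (valence 4) → 1 H
  atom 10: C, bond orders sum to 2 (valence 4) → 2 H
  atom 11: C, bond orders sum to 1 (valence 4) → 3 H
  atom 12: C, bond orders sum to 4 (valence 4) → 0 H
  atom 13: F (halogen, monovalent) → 0 H
  atom 14: F (halogen, monovalent) → 0 H
  atom 15: F (halogen, monovalent) → 0 H
Total hydrogens: 15.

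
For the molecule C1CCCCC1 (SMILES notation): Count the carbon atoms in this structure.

Count every carbon token in the SMILES (each C, including those in ring-closure positions and inside branches).
Carbon count: 6.

6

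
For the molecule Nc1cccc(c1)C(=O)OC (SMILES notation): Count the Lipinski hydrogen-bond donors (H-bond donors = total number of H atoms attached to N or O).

2

Donors: find every N or O and count the H atoms it carries.
  atom 1 (N): bond orders sum to 1 → 2 H
  atom 9 (O): bond orders sum to 2 → 0 H
  atom 10 (O): bond orders sum to 2 → 0 H
Lipinski HBD = 2.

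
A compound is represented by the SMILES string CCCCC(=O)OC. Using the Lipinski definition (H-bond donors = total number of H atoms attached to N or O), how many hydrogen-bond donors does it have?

0

Donors: find every N or O and count the H atoms it carries.
  atom 6 (O): bond orders sum to 2 → 0 H
  atom 7 (O): bond orders sum to 2 → 0 H
Lipinski HBD = 0.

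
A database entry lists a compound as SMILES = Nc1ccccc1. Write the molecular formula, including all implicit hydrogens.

Walk through each heavy atom and fill implicit hydrogens from standard valence (C 4, N 3, O 2, S 2, halogen 1); for lowercase aromatic atoms, an aromatic c carries 1 H when it has two neighbours and 0 H with three, and aromatic n carries 0 H:
  atom 1: N, bond orders sum to 1 (valence 3) → 2 H
  atom 2: aromatic c, 3 neighbours → 0 H
  atom 3: aromatic c, 2 neighbours → 1 H
  atom 4: aromatic c, 2 neighbours → 1 H
  atom 5: aromatic c, 2 neighbours → 1 H
  atom 6: aromatic c, 2 neighbours → 1 H
  atom 7: aromatic c, 2 neighbours → 1 H
Totals → C:6, H:7, N:1.
In Hill order: C6H7N.

C6H7N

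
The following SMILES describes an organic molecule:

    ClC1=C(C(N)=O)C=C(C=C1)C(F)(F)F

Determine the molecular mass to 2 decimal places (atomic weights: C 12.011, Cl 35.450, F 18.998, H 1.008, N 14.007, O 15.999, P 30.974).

First, the molecular formula is C8H5ClF3NO (counting implicit H from valence).
  C: 8 × 12.011 = 96.088
  Cl: 1 × 35.450 = 35.450
  F: 3 × 18.998 = 56.994
  H: 5 × 1.008 = 5.040
  N: 1 × 14.007 = 14.007
  O: 1 × 15.999 = 15.999
Sum: 8×12.011 + 1×35.450 + 3×18.998 + 5×1.008 + 1×14.007 + 1×15.999 = 223.578 → 223.58 g/mol.

223.58 g/mol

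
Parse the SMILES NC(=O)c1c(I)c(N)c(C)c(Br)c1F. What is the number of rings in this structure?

1

In SMILES, each pair of matching ring-closure digits denotes one ring-closing bond; the number of such bonds equals the number of independent rings.
Ring-closure bonds here: 1.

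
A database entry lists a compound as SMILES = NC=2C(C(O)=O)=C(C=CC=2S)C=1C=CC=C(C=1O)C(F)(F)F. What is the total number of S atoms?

Scan the SMILES for S atoms (remember two-letter symbols like Cl and Br are single atoms).
Sulfur count: 1.

1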